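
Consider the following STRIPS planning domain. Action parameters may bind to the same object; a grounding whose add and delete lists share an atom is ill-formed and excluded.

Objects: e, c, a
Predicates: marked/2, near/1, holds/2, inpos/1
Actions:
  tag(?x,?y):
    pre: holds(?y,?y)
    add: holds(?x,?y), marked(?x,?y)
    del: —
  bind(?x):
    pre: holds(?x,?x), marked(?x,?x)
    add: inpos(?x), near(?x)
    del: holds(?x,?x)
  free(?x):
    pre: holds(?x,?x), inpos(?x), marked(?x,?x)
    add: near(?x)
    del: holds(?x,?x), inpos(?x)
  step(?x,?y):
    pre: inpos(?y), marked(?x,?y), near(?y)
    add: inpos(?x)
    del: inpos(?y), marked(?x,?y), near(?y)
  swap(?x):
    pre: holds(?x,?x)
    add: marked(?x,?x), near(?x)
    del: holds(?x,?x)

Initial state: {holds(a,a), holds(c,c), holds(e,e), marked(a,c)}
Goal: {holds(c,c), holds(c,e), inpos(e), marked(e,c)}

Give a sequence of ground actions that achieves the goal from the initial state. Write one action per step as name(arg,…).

1. tag(e,e)  →  {holds(a,a), holds(c,c), holds(e,e), marked(a,c), marked(e,e)}
2. tag(e,c)  →  {holds(a,a), holds(c,c), holds(e,c), holds(e,e), marked(a,c), marked(e,c), marked(e,e)}
3. tag(c,e)  →  {holds(a,a), holds(c,c), holds(c,e), holds(e,c), holds(e,e), marked(a,c), marked(c,e), marked(e,c), marked(e,e)}
4. bind(e)  →  {holds(a,a), holds(c,c), holds(c,e), holds(e,c), inpos(e), marked(a,c), marked(c,e), marked(e,c), marked(e,e), near(e)}

tag(e,e); tag(e,c); tag(c,e); bind(e)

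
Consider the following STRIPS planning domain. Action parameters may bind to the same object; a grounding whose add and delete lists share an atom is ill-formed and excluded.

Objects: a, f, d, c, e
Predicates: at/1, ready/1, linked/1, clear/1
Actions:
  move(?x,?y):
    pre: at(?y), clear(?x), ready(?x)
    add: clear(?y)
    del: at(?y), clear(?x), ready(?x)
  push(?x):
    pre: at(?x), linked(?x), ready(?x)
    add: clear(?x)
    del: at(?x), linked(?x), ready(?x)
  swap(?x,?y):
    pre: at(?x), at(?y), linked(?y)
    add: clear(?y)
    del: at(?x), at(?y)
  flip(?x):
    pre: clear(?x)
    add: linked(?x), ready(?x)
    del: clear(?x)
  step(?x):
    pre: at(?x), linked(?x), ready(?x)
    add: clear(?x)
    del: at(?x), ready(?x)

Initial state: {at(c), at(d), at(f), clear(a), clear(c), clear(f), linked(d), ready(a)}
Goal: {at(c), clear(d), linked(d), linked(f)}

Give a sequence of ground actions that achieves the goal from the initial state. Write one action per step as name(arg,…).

1. move(a,d)  →  {at(c), at(f), clear(c), clear(d), clear(f), linked(d)}
2. flip(f)  →  {at(c), at(f), clear(c), clear(d), linked(d), linked(f), ready(f)}

move(a,d); flip(f)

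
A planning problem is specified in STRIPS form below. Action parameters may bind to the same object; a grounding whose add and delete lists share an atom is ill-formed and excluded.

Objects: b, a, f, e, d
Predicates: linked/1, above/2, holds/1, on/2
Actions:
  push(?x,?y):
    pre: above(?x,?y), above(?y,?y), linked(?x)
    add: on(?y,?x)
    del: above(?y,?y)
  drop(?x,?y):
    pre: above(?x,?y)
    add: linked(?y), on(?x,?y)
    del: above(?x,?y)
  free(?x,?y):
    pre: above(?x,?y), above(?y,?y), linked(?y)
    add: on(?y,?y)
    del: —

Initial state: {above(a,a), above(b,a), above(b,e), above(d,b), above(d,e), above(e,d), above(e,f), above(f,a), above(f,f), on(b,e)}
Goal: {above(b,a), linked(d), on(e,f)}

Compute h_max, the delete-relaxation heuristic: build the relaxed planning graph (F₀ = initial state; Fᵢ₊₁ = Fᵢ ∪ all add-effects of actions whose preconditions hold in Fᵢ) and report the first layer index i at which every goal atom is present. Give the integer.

F0 = init (10 atoms)
F1 = F0 ∪ {linked(a), linked(b), linked(d), linked(e), linked(f), on(a,a), on(b,a), on(d,b), on(d,e), on(e,d), on(e,f), on(f,a), on(f,f)}  (23 atoms)
goal ⊆ F1  ⇒  h_max = 1

1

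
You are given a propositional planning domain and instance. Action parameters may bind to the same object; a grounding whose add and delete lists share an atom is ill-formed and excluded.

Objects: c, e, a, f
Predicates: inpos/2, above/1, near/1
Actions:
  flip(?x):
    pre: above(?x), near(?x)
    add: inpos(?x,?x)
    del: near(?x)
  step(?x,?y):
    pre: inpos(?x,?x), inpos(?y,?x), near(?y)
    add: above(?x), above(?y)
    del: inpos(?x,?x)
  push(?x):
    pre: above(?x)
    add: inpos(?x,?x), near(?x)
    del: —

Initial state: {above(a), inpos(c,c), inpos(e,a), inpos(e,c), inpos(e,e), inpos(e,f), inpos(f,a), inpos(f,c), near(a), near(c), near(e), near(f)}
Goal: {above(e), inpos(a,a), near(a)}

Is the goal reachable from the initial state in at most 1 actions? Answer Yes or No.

1. step(c,e)  →  {above(a), above(c), above(e), inpos(e,a), inpos(e,c), inpos(e,e), inpos(e,f), inpos(f,a), inpos(f,c), near(a), near(c), near(e), near(f)}
2. push(a)  →  {above(a), above(c), above(e), inpos(a,a), inpos(e,a), inpos(e,c), inpos(e,e), inpos(e,f), inpos(f,a), inpos(f,c), near(a), near(c), near(e), near(f)}
optimal plan length = 2; 2 > 1

No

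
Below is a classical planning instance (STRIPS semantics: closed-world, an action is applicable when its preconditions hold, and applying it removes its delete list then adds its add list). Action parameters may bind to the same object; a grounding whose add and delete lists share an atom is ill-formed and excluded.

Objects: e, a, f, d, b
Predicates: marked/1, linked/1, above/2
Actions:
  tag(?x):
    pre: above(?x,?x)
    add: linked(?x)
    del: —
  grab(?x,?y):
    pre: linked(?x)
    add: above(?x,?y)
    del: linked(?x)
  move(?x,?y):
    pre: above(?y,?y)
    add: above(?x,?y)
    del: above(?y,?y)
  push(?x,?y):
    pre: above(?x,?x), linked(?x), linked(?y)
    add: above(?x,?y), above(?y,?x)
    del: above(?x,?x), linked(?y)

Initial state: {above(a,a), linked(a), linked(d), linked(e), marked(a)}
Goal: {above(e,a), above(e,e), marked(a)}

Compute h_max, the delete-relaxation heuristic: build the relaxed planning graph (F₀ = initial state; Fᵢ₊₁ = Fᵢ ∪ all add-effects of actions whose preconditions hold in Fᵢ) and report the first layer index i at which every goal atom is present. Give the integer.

1

F0 = init (5 atoms)
F1 = F0 ∪ {above(a,b), above(a,d), above(a,e), above(a,f), above(b,a), above(d,a), above(d,b), above(d,d), above(d,e), above(d,f), above(e,a), above(e,b), above(e,d), above(e,e), above(e,f), above(f,a)}  (21 atoms)
goal ⊆ F1  ⇒  h_max = 1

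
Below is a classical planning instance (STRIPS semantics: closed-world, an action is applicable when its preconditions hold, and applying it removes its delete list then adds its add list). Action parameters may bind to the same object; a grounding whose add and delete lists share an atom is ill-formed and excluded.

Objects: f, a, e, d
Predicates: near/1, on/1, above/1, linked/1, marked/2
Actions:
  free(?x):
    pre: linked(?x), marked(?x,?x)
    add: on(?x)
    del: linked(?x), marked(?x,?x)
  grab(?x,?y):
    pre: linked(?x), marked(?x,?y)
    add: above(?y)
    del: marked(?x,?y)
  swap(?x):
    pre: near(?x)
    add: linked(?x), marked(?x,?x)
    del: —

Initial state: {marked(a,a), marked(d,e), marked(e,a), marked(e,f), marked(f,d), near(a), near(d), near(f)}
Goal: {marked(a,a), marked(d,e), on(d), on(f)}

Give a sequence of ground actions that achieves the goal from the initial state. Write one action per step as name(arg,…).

1. swap(f)  →  {linked(f), marked(a,a), marked(d,e), marked(e,a), marked(e,f), marked(f,d), marked(f,f), near(a), near(d), near(f)}
2. free(f)  →  {marked(a,a), marked(d,e), marked(e,a), marked(e,f), marked(f,d), near(a), near(d), near(f), on(f)}
3. swap(d)  →  {linked(d), marked(a,a), marked(d,d), marked(d,e), marked(e,a), marked(e,f), marked(f,d), near(a), near(d), near(f), on(f)}
4. free(d)  →  {marked(a,a), marked(d,e), marked(e,a), marked(e,f), marked(f,d), near(a), near(d), near(f), on(d), on(f)}

swap(f); free(f); swap(d); free(d)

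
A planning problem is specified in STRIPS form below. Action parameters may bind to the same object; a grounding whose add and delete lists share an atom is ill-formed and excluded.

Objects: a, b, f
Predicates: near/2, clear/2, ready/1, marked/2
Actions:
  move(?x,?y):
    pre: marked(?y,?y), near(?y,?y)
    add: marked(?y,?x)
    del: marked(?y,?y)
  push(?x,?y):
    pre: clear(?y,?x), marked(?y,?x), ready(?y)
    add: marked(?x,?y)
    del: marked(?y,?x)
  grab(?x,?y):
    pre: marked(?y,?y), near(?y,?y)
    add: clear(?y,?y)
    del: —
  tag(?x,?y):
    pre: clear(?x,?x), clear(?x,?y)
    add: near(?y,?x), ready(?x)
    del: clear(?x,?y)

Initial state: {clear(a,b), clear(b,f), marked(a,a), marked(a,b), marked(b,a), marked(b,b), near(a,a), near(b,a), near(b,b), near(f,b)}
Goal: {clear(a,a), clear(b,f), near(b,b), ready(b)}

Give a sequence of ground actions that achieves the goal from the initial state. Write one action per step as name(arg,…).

1. grab(a,a)  →  {clear(a,a), clear(a,b), clear(b,f), marked(a,a), marked(a,b), marked(b,a), marked(b,b), near(a,a), near(b,a), near(b,b), near(f,b)}
2. grab(a,b)  →  {clear(a,a), clear(a,b), clear(b,b), clear(b,f), marked(a,a), marked(a,b), marked(b,a), marked(b,b), near(a,a), near(b,a), near(b,b), near(f,b)}
3. tag(b,b)  →  {clear(a,a), clear(a,b), clear(b,f), marked(a,a), marked(a,b), marked(b,a), marked(b,b), near(a,a), near(b,a), near(b,b), near(f,b), ready(b)}

grab(a,a); grab(a,b); tag(b,b)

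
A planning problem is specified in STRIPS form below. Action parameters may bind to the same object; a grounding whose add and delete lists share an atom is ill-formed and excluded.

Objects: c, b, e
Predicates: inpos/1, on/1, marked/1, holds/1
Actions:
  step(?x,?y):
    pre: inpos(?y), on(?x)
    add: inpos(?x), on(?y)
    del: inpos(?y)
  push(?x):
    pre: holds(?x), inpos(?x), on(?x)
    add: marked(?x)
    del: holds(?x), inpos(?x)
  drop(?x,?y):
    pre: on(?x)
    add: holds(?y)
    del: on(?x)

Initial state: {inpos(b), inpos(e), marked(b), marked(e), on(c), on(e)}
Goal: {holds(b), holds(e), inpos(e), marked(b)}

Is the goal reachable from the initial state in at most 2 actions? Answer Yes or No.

Yes

1. drop(c,b)  →  {holds(b), inpos(b), inpos(e), marked(b), marked(e), on(e)}
2. drop(e,e)  →  {holds(b), holds(e), inpos(b), inpos(e), marked(b), marked(e)}
optimal plan length = 2; 2 ≤ 2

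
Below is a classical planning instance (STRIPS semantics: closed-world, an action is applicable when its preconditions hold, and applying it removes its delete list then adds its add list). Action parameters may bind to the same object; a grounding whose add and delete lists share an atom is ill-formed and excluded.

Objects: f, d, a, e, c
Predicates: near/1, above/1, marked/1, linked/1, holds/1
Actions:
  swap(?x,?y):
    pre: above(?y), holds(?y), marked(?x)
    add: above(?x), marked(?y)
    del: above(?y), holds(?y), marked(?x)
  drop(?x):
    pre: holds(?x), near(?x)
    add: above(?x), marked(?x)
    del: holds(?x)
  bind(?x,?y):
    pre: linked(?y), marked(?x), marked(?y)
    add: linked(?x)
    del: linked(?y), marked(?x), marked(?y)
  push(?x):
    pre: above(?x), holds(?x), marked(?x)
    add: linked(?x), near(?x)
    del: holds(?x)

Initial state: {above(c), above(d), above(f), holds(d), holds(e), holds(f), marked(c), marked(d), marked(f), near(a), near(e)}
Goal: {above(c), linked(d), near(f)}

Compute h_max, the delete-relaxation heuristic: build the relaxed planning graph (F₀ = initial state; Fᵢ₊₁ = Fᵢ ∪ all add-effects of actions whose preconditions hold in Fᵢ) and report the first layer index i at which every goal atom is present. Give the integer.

1

F0 = init (11 atoms)
F1 = F0 ∪ {above(e), linked(d), linked(f), marked(e), near(d), near(f)}  (17 atoms)
goal ⊆ F1  ⇒  h_max = 1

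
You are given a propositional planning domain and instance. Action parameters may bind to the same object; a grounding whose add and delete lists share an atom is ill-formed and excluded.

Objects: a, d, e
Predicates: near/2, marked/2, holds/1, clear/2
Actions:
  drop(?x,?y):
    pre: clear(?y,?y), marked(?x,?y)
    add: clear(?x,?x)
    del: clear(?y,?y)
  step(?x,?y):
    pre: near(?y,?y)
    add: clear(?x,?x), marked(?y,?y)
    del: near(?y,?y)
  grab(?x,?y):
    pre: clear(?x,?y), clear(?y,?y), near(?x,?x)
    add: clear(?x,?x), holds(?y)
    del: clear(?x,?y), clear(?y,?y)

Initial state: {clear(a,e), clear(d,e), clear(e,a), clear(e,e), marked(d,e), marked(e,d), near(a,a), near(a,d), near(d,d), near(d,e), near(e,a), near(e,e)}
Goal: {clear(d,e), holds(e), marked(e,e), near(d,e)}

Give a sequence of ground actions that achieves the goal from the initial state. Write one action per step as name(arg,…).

1. step(a,e)  →  {clear(a,a), clear(a,e), clear(d,e), clear(e,a), clear(e,e), marked(d,e), marked(e,d), marked(e,e), near(a,a), near(a,d), near(d,d), near(d,e), near(e,a)}
2. grab(a,e)  →  {clear(a,a), clear(d,e), clear(e,a), holds(e), marked(d,e), marked(e,d), marked(e,e), near(a,a), near(a,d), near(d,d), near(d,e), near(e,a)}

step(a,e); grab(a,e)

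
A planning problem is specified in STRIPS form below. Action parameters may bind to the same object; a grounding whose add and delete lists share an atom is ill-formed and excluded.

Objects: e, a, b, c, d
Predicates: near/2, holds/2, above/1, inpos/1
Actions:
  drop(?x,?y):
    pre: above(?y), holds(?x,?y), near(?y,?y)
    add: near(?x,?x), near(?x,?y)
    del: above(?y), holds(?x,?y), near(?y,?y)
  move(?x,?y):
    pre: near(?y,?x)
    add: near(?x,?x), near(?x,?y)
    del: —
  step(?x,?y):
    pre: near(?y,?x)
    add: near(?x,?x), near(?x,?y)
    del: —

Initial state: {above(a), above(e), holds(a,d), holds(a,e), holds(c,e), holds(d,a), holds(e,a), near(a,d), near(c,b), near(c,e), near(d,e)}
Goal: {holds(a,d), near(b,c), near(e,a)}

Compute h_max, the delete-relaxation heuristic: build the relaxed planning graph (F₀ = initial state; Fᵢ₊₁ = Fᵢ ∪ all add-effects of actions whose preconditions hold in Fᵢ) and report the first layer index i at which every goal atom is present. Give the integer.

F0 = init (11 atoms)
F1 = F0 ∪ {near(b,b), near(b,c), near(d,a), near(d,d), near(e,c), near(e,d), near(e,e)}  (18 atoms)
F2 = F1 ∪ {near(a,a), near(a,e), near(c,c)}  (21 atoms)
F3 = F2 ∪ {near(e,a)}  (22 atoms)
goal ⊆ F3  ⇒  h_max = 3

3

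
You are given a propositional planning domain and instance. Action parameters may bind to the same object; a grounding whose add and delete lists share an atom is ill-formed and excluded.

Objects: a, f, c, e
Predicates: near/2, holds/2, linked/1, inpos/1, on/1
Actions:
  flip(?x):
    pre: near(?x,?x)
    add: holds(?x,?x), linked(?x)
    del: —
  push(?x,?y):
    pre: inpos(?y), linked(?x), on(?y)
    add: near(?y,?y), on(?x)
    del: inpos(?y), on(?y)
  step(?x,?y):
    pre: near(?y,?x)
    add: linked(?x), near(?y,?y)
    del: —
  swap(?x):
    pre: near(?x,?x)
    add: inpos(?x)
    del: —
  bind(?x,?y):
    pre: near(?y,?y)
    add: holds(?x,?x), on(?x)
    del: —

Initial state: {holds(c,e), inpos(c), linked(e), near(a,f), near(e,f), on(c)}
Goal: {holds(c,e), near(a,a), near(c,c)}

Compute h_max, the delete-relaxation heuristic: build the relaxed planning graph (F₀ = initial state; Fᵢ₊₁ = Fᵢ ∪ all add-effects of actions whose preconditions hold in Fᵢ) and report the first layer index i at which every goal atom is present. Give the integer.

F0 = init (6 atoms)
F1 = F0 ∪ {linked(f), near(a,a), near(c,c), near(e,e), on(e)}  (11 atoms)
goal ⊆ F1  ⇒  h_max = 1

1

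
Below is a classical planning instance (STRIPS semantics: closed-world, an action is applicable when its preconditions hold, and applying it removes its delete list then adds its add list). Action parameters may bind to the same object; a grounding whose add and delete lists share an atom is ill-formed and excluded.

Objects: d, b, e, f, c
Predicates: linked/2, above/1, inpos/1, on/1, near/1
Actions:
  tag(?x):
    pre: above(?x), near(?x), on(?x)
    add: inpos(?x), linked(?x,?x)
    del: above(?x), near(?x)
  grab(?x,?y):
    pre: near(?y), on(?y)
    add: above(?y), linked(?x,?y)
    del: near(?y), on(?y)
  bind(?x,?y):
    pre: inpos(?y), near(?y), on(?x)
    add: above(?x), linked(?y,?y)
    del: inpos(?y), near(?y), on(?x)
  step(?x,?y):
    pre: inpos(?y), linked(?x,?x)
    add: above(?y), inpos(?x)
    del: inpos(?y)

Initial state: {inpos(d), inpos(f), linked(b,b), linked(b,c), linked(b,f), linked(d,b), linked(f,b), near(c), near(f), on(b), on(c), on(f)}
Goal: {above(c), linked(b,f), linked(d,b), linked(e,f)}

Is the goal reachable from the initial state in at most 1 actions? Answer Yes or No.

1. grab(d,c)  →  {above(c), inpos(d), inpos(f), linked(b,b), linked(b,c), linked(b,f), linked(d,b), linked(d,c), linked(f,b), near(f), on(b), on(f)}
2. grab(e,f)  →  {above(c), above(f), inpos(d), inpos(f), linked(b,b), linked(b,c), linked(b,f), linked(d,b), linked(d,c), linked(e,f), linked(f,b), on(b)}
optimal plan length = 2; 2 > 1

No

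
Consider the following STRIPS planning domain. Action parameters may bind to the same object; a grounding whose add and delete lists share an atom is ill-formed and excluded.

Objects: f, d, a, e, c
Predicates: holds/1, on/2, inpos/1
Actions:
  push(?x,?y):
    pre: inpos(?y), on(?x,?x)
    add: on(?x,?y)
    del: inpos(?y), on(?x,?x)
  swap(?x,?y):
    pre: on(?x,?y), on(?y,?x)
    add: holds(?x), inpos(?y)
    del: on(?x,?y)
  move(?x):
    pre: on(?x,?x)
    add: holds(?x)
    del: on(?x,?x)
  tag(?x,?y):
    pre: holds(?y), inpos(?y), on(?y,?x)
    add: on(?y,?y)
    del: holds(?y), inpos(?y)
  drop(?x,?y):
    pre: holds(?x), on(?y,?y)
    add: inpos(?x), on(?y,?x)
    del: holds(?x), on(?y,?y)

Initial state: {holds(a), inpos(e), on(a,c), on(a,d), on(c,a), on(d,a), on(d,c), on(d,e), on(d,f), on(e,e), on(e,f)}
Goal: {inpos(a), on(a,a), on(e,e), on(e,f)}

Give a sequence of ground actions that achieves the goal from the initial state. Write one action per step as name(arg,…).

1. swap(d,a)  →  {holds(a), holds(d), inpos(a), inpos(e), on(a,c), on(a,d), on(c,a), on(d,c), on(d,e), on(d,f), on(e,e), on(e,f)}
2. tag(d,a)  →  {holds(d), inpos(e), on(a,a), on(a,c), on(a,d), on(c,a), on(d,c), on(d,e), on(d,f), on(e,e), on(e,f)}
3. swap(c,a)  →  {holds(c), holds(d), inpos(a), inpos(e), on(a,a), on(a,c), on(a,d), on(d,c), on(d,e), on(d,f), on(e,e), on(e,f)}

swap(d,a); tag(d,a); swap(c,a)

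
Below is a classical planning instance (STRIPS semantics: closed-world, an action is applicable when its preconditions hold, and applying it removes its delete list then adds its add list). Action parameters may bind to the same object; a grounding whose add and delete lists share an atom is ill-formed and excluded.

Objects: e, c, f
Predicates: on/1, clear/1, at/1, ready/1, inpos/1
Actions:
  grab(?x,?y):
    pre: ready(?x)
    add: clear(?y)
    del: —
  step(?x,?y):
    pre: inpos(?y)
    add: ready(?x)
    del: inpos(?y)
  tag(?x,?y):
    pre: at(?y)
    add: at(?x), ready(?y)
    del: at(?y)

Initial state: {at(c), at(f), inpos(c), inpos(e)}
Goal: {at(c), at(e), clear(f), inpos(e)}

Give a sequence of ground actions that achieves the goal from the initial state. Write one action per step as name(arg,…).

tag(e,f); grab(f,f)

1. tag(e,f)  →  {at(c), at(e), inpos(c), inpos(e), ready(f)}
2. grab(f,f)  →  {at(c), at(e), clear(f), inpos(c), inpos(e), ready(f)}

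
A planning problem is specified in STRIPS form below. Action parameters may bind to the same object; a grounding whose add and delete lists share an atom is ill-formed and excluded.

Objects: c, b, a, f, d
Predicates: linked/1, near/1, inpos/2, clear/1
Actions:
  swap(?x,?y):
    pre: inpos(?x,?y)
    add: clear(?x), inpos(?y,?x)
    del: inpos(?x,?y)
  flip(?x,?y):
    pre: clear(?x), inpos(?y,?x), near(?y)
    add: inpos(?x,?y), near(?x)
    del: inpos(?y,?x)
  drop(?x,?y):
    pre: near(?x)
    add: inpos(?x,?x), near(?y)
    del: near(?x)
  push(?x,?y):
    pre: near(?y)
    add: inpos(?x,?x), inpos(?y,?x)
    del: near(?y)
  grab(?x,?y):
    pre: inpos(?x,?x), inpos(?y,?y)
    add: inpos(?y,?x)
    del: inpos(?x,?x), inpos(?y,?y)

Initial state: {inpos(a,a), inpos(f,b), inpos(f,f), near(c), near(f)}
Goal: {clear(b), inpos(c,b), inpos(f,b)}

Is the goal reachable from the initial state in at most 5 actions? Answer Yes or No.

1. swap(f,b)  →  {clear(f), inpos(a,a), inpos(b,f), inpos(f,f), near(c), near(f)}
2. swap(b,f)  →  {clear(b), clear(f), inpos(a,a), inpos(f,b), inpos(f,f), near(c), near(f)}
3. push(b,c)  →  {clear(b), clear(f), inpos(a,a), inpos(b,b), inpos(c,b), inpos(f,b), inpos(f,f), near(f)}
optimal plan length = 3; 3 ≤ 5

Yes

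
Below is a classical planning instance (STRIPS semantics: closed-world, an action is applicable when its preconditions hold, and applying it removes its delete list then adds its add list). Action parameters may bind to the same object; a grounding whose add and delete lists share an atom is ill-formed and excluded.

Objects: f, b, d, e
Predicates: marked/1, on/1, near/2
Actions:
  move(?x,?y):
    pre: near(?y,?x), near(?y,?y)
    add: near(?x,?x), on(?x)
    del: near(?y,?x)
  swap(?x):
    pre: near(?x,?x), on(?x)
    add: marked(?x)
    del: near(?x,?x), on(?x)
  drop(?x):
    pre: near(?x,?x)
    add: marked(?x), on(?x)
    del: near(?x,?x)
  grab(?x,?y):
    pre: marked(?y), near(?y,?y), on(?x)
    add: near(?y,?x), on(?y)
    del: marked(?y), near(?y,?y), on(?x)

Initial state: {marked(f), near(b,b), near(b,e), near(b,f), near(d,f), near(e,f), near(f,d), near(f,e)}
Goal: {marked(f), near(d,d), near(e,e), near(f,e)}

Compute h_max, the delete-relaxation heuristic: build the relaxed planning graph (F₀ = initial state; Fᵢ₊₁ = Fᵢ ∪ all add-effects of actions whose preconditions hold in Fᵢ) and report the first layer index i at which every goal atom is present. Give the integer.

2

F0 = init (8 atoms)
F1 = F0 ∪ {marked(b), near(e,e), near(f,f), on(b), on(e), on(f)}  (14 atoms)
F2 = F1 ∪ {marked(e), near(d,d), near(f,b), on(d)}  (18 atoms)
goal ⊆ F2  ⇒  h_max = 2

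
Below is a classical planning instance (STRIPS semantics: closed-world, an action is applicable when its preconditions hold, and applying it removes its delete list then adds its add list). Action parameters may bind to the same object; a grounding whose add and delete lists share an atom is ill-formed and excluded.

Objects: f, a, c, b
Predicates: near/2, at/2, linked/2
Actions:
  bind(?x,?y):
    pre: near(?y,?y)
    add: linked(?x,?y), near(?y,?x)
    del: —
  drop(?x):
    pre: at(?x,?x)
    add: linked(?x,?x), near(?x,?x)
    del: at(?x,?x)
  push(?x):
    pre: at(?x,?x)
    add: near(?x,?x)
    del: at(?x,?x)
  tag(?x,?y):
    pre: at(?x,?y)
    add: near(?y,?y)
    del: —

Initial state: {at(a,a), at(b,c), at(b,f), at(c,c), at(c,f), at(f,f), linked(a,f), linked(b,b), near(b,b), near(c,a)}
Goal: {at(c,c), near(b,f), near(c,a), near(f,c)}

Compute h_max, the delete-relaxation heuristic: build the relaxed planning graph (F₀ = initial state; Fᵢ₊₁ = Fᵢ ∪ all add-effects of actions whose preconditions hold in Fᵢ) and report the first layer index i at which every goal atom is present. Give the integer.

F0 = init (10 atoms)
F1 = F0 ∪ {linked(a,a), linked(a,b), linked(c,b), linked(c,c), linked(f,b), linked(f,f), near(a,a), near(b,a), near(b,c), near(b,f), near(c,c), near(f,f)}  (22 atoms)
F2 = F1 ∪ {linked(a,c), linked(b,a), linked(b,c), linked(b,f), linked(c,a), linked(c,f), linked(f,a), linked(f,c), near(a,b), near(a,c), near(a,f), near(c,b), near(c,f), near(f,a), near(f,b), near(f,c)}  (38 atoms)
goal ⊆ F2  ⇒  h_max = 2

2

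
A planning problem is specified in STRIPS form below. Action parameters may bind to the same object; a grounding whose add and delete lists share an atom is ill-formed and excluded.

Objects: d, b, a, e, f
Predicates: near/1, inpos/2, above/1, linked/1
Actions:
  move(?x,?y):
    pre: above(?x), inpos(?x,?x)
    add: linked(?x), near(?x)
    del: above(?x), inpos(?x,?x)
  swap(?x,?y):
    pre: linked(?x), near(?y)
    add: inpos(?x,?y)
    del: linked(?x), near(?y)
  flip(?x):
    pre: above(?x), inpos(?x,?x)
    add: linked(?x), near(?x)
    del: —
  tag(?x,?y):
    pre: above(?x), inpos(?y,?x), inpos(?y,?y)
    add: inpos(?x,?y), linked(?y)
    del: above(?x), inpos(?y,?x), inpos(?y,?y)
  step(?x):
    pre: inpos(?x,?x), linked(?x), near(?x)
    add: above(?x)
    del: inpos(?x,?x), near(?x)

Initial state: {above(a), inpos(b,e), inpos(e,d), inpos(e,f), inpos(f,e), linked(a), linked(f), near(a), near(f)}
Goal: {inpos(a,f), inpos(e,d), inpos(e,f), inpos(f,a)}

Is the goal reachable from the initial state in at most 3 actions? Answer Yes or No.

1. swap(a,f)  →  {above(a), inpos(a,f), inpos(b,e), inpos(e,d), inpos(e,f), inpos(f,e), linked(f), near(a)}
2. swap(f,a)  →  {above(a), inpos(a,f), inpos(b,e), inpos(e,d), inpos(e,f), inpos(f,a), inpos(f,e)}
optimal plan length = 2; 2 ≤ 3

Yes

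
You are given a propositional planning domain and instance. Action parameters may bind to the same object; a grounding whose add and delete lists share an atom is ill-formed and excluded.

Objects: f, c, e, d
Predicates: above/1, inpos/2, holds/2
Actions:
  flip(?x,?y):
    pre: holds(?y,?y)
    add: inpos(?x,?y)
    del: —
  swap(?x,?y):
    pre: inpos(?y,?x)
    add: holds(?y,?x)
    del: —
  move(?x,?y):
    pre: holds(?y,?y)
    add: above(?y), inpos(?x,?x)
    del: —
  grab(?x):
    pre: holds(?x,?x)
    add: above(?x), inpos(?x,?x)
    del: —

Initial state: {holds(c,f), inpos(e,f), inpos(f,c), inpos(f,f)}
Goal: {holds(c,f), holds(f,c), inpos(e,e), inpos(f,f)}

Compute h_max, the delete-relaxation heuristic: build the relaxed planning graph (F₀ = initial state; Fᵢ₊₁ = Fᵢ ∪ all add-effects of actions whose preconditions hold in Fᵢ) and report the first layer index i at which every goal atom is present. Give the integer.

2

F0 = init (4 atoms)
F1 = F0 ∪ {holds(e,f), holds(f,c), holds(f,f)}  (7 atoms)
F2 = F1 ∪ {above(f), inpos(c,c), inpos(c,f), inpos(d,d), inpos(d,f), inpos(e,e)}  (13 atoms)
goal ⊆ F2  ⇒  h_max = 2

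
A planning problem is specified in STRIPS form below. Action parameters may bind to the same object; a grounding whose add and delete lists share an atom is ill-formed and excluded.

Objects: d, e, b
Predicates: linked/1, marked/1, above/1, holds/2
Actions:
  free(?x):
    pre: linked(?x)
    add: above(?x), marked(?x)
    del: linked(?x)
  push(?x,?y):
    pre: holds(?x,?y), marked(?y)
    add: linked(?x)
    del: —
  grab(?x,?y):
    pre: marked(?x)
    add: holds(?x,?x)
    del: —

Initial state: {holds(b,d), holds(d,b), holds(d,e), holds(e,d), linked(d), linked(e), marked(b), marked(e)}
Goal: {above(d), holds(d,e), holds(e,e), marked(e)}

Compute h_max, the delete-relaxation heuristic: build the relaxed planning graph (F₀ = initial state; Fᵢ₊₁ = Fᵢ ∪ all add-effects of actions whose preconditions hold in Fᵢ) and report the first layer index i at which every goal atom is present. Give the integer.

1

F0 = init (8 atoms)
F1 = F0 ∪ {above(d), above(e), holds(b,b), holds(e,e), marked(d)}  (13 atoms)
goal ⊆ F1  ⇒  h_max = 1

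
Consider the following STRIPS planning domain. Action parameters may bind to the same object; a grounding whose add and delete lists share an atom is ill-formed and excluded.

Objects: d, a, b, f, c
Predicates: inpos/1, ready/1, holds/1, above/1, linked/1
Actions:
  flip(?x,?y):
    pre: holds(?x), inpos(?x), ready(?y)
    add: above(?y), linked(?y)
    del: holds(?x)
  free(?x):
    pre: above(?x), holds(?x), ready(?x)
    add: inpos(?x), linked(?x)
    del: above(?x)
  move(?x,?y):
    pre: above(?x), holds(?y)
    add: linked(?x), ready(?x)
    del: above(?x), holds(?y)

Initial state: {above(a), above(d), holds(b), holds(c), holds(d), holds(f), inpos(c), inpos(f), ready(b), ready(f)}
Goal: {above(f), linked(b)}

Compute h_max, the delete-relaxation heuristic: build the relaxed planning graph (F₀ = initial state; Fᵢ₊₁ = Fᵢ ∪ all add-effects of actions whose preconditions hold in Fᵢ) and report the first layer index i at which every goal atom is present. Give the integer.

1

F0 = init (10 atoms)
F1 = F0 ∪ {above(b), above(f), linked(a), linked(b), linked(d), linked(f), ready(a), ready(d)}  (18 atoms)
goal ⊆ F1  ⇒  h_max = 1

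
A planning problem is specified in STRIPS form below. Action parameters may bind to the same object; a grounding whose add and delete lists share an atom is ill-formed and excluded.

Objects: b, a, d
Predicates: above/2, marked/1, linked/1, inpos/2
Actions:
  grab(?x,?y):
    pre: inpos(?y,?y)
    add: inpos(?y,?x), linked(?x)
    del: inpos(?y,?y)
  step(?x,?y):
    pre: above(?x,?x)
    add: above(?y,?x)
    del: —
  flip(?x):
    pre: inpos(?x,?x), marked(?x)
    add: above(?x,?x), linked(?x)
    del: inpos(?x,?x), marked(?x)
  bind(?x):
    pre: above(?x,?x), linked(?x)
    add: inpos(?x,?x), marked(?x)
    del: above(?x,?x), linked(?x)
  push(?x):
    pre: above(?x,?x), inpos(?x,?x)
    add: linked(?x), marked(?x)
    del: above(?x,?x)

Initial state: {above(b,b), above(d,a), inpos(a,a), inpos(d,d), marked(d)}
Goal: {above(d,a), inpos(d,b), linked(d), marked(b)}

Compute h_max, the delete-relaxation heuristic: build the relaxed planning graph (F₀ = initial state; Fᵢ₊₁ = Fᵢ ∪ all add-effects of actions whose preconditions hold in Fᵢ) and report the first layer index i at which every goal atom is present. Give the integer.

F0 = init (5 atoms)
F1 = F0 ∪ {above(a,b), above(d,b), above(d,d), inpos(a,b), inpos(a,d), inpos(d,a), inpos(d,b), linked(a), linked(b), linked(d)}  (15 atoms)
F2 = F1 ∪ {above(a,d), above(b,d), inpos(b,b), marked(b)}  (19 atoms)
goal ⊆ F2  ⇒  h_max = 2

2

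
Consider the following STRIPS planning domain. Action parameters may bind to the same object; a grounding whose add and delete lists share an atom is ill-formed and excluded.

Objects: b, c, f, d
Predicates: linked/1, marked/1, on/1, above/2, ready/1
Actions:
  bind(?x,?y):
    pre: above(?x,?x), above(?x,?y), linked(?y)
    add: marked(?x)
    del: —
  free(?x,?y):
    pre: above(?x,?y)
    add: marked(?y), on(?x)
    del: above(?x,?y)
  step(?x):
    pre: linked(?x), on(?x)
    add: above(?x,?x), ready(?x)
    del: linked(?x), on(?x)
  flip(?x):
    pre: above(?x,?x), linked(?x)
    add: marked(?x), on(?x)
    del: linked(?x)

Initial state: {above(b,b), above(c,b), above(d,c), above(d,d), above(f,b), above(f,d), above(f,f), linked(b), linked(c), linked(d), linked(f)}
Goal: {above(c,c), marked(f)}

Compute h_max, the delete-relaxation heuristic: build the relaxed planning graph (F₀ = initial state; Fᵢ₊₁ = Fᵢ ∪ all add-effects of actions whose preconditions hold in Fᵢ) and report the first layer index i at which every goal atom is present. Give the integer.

F0 = init (11 atoms)
F1 = F0 ∪ {marked(b), marked(c), marked(d), marked(f), on(b), on(c), on(d), on(f)}  (19 atoms)
F2 = F1 ∪ {above(c,c), ready(b), ready(c), ready(d), ready(f)}  (24 atoms)
goal ⊆ F2  ⇒  h_max = 2

2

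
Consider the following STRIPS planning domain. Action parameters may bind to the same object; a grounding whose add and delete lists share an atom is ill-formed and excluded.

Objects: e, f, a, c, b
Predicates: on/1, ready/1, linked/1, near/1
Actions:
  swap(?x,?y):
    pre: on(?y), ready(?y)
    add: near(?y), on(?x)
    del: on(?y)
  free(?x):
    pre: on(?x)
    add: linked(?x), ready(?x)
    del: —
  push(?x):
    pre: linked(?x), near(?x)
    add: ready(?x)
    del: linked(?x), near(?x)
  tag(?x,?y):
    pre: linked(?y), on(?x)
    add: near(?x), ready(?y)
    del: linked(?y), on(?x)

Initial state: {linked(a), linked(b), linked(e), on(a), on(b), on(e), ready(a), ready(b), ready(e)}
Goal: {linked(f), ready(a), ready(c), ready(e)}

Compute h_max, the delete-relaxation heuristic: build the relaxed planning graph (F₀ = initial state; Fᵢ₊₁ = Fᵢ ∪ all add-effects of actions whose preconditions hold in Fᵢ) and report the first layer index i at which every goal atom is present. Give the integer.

2

F0 = init (9 atoms)
F1 = F0 ∪ {near(a), near(b), near(e), on(c), on(f)}  (14 atoms)
F2 = F1 ∪ {linked(c), linked(f), near(c), near(f), ready(c), ready(f)}  (20 atoms)
goal ⊆ F2  ⇒  h_max = 2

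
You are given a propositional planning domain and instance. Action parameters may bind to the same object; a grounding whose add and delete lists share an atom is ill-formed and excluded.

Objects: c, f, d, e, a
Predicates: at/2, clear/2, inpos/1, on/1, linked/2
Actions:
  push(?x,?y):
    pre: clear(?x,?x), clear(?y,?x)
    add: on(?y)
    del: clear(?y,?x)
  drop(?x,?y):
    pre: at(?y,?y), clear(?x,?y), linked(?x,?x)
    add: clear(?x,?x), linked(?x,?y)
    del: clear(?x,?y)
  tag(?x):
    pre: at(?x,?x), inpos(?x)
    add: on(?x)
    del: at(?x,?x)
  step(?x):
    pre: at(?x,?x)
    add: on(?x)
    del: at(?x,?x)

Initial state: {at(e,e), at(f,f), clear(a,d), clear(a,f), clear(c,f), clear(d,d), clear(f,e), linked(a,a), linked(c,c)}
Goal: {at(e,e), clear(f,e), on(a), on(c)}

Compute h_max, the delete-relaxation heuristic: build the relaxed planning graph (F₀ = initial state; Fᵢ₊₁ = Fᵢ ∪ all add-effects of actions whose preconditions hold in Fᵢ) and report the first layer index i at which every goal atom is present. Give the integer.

F0 = init (9 atoms)
F1 = F0 ∪ {clear(a,a), clear(c,c), linked(a,f), linked(c,f), on(a), on(d), on(e), on(f)}  (17 atoms)
F2 = F1 ∪ {on(c)}  (18 atoms)
goal ⊆ F2  ⇒  h_max = 2

2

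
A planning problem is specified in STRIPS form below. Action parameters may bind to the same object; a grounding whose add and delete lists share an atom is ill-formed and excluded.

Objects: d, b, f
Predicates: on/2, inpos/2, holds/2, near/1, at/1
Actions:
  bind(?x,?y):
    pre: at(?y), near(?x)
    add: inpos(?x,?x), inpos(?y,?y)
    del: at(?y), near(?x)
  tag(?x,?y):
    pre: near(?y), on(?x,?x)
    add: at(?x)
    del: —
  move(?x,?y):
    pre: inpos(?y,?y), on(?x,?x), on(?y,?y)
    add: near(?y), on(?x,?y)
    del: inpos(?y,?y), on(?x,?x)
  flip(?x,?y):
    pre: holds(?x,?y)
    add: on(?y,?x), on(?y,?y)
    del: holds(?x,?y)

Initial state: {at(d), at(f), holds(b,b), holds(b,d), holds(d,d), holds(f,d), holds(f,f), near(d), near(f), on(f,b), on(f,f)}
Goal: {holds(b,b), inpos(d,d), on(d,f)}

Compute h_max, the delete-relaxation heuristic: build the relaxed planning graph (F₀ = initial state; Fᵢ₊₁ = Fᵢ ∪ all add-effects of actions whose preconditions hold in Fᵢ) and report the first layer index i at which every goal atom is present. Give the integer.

1

F0 = init (11 atoms)
F1 = F0 ∪ {inpos(d,d), inpos(f,f), on(b,b), on(d,b), on(d,d), on(d,f)}  (17 atoms)
goal ⊆ F1  ⇒  h_max = 1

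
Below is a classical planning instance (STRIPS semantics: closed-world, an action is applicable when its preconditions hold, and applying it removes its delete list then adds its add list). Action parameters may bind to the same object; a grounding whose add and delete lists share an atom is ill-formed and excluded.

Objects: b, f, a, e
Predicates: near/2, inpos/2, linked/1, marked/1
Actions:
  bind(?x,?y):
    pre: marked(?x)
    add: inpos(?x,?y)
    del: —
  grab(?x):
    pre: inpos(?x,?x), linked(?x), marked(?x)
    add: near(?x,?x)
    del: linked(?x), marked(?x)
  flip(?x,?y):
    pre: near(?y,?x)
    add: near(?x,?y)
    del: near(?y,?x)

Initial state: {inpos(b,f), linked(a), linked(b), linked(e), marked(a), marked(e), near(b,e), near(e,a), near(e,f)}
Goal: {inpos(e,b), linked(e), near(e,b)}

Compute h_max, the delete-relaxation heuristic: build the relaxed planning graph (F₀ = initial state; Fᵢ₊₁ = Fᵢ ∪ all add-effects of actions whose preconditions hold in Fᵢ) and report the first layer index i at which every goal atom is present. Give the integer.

F0 = init (9 atoms)
F1 = F0 ∪ {inpos(a,a), inpos(a,b), inpos(a,e), inpos(a,f), inpos(e,a), inpos(e,b), inpos(e,e), inpos(e,f), near(a,e), near(e,b), near(f,e)}  (20 atoms)
goal ⊆ F1  ⇒  h_max = 1

1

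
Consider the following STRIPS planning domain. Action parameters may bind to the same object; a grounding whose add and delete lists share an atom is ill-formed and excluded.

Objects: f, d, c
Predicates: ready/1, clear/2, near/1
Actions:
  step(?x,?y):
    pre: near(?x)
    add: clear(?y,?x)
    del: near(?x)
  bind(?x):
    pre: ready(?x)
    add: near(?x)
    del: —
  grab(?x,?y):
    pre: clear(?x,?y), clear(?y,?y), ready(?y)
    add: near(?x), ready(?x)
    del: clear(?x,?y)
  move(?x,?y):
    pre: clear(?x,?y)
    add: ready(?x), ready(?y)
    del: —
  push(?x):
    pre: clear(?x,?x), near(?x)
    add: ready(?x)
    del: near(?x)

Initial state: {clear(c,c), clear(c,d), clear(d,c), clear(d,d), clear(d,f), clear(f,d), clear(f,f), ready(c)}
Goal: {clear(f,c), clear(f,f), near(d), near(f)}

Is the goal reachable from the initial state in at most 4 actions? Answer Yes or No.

Yes

1. bind(c)  →  {clear(c,c), clear(c,d), clear(d,c), clear(d,d), clear(d,f), clear(f,d), clear(f,f), near(c), ready(c)}
2. step(c,f)  →  {clear(c,c), clear(c,d), clear(d,c), clear(d,d), clear(d,f), clear(f,c), clear(f,d), clear(f,f), ready(c)}
3. grab(d,c)  →  {clear(c,c), clear(c,d), clear(d,d), clear(d,f), clear(f,c), clear(f,d), clear(f,f), near(d), ready(c), ready(d)}
4. grab(f,d)  →  {clear(c,c), clear(c,d), clear(d,d), clear(d,f), clear(f,c), clear(f,f), near(d), near(f), ready(c), ready(d), ready(f)}
optimal plan length = 4; 4 ≤ 4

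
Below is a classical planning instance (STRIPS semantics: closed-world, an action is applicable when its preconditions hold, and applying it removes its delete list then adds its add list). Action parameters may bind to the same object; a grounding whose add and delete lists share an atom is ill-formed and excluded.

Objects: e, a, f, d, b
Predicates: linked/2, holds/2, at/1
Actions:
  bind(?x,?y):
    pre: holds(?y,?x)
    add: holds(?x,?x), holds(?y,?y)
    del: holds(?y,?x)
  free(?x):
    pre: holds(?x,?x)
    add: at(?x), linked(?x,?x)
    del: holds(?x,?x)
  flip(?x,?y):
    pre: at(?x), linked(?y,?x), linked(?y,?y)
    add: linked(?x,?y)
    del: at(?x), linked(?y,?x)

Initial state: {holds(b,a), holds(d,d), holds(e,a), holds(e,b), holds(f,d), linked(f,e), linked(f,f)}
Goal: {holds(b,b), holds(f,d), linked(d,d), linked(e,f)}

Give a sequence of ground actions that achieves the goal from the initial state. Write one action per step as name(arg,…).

1. bind(b,e)  →  {holds(b,a), holds(b,b), holds(d,d), holds(e,a), holds(e,e), holds(f,d), linked(f,e), linked(f,f)}
2. free(e)  →  {at(e), holds(b,a), holds(b,b), holds(d,d), holds(e,a), holds(f,d), linked(e,e), linked(f,e), linked(f,f)}
3. free(d)  →  {at(d), at(e), holds(b,a), holds(b,b), holds(e,a), holds(f,d), linked(d,d), linked(e,e), linked(f,e), linked(f,f)}
4. flip(e,f)  →  {at(d), holds(b,a), holds(b,b), holds(e,a), holds(f,d), linked(d,d), linked(e,e), linked(e,f), linked(f,f)}

bind(b,e); free(e); free(d); flip(e,f)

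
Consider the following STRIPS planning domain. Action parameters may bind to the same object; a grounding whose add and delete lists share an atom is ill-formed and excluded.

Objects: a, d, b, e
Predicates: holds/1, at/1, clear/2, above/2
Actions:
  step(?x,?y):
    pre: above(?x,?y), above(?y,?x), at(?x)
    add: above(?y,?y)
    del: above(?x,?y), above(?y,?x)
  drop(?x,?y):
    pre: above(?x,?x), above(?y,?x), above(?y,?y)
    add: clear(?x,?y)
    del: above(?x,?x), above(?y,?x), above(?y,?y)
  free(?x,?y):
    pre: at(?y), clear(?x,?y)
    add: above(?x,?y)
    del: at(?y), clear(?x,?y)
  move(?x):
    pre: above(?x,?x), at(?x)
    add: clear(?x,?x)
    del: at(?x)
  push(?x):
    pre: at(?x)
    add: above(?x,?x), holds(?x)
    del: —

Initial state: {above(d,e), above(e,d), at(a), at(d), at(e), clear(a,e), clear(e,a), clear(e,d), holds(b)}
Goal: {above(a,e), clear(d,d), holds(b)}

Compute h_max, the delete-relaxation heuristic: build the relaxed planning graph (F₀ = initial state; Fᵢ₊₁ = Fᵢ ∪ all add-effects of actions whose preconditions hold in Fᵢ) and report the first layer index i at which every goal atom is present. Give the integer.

2

F0 = init (9 atoms)
F1 = F0 ∪ {above(a,a), above(a,e), above(d,d), above(e,a), above(e,e), holds(a), holds(d), holds(e)}  (17 atoms)
F2 = F1 ∪ {clear(a,a), clear(d,d), clear(d,e), clear(e,e)}  (21 atoms)
goal ⊆ F2  ⇒  h_max = 2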